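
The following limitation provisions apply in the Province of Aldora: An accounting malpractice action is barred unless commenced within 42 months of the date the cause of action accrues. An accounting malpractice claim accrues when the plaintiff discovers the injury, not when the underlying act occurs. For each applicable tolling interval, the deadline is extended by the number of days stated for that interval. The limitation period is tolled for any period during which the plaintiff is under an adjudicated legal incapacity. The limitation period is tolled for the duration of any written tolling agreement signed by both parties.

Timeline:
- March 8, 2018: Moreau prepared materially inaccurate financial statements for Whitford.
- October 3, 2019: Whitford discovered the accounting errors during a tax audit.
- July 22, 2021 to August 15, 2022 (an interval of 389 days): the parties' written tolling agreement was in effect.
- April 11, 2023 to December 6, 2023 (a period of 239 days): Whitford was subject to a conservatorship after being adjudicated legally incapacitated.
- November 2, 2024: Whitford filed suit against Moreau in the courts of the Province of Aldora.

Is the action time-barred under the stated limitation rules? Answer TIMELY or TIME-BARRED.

TIMELY

Accrual is tied to discovery, so the period began on October 3, 2019 rather than on March 8, 2018 when the act occurred.
Adding the 42 months base period to October 3, 2019 gives a deadline of April 3, 2023, before any tolling.
The period was tolled for 389 days by the written tolling agreement (July 22, 2021 to August 15, 2022), pushing the deadline to April 26, 2024.
Because the plaintiff's legal incapacity ran from April 11, 2023 to December 6, 2023, the deadline is extended by 239 days to December 21, 2024.
Filing on November 2, 2024 beat the December 21, 2024 deadline — the action is timely.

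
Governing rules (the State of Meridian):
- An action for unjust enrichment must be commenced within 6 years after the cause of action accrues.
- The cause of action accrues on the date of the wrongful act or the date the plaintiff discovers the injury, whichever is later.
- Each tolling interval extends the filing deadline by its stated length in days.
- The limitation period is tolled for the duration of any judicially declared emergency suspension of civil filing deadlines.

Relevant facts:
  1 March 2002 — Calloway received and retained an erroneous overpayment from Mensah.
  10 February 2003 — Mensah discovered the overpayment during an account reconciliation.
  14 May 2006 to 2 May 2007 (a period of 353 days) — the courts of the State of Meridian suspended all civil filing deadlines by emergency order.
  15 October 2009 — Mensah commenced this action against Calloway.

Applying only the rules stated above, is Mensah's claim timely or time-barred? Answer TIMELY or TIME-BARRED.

Because discovery on 10 February 2003 post-dates the 1 March 2002 act, accrual under the later-of rule falls on 10 February 2003.
6 years from 10 February 2003 is 10 February 2009.
Because the emergency suspension of filing deadlines ran from 14 May 2006 to 2 May 2007, the deadline is extended by 353 days to 29 January 2010.
Filing on 15 October 2009 beat the 29 January 2010 deadline — the action is timely.

TIMELY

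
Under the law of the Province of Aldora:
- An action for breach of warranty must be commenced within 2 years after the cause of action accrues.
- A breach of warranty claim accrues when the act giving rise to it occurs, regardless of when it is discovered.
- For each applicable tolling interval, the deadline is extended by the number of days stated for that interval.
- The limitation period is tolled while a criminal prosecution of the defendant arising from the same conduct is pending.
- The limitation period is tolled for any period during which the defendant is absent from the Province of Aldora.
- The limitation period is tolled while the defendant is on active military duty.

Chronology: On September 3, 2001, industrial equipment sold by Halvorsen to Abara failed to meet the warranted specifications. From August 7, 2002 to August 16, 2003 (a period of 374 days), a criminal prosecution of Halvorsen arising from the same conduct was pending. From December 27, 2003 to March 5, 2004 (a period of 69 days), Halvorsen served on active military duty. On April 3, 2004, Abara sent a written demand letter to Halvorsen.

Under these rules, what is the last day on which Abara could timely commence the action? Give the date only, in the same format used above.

November 19, 2004

The limitation period began to run on September 3, 2001.
Adding the 2 years base period to September 3, 2001 gives a deadline of September 3, 2003, before any tolling.
Because the pending criminal prosecution ran from August 7, 2002 to August 16, 2003, the deadline is extended by 374 days to September 11, 2004.
Because the defendant's active military service ran from December 27, 2003 to March 5, 2004, the deadline is extended by 69 days to November 19, 2004.
Nothing else in the chronology tolls or restarts the period.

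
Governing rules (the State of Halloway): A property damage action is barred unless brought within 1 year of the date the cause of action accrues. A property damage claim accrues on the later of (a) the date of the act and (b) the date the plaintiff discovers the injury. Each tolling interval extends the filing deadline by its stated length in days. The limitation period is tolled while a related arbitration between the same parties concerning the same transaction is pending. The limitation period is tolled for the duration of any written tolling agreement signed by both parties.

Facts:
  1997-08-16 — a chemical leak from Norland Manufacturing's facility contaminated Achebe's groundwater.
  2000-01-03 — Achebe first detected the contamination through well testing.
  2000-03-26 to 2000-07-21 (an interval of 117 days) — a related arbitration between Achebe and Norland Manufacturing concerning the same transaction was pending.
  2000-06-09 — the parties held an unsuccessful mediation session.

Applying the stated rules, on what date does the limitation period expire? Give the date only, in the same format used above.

2001-04-30

The claim accrued on 2000-01-03 — the later of the 1997-08-16 act and the 2000-01-03 discovery.
1 year from 2000-01-03 is 2001-01-03.
The period was tolled for 117 days by the pending related arbitration (2000-03-26 to 2000-07-21), pushing the deadline to 2001-04-30.
Nothing else in the chronology tolls or restarts the period.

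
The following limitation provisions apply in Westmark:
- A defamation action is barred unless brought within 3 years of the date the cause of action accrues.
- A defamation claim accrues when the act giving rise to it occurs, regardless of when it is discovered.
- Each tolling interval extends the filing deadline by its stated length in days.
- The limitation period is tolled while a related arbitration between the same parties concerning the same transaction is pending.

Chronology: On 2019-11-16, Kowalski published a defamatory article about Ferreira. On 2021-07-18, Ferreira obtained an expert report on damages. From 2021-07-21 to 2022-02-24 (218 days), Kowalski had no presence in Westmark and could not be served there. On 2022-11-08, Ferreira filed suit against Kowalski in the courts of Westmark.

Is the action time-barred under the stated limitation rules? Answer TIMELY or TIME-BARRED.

The limitation period began to run on 2019-11-16.
The untolled deadline — 3 years after 2019-11-16 — is 2022-11-16.
No stated provision tolls the period for the defendant's absence, so the interval from 2021-07-21 to 2022-02-24 has no effect on the deadline.
Nothing else in the chronology tolls or restarts the period.
Filing on 2022-11-08 beat the 2022-11-16 deadline — the action is timely.

TIMELY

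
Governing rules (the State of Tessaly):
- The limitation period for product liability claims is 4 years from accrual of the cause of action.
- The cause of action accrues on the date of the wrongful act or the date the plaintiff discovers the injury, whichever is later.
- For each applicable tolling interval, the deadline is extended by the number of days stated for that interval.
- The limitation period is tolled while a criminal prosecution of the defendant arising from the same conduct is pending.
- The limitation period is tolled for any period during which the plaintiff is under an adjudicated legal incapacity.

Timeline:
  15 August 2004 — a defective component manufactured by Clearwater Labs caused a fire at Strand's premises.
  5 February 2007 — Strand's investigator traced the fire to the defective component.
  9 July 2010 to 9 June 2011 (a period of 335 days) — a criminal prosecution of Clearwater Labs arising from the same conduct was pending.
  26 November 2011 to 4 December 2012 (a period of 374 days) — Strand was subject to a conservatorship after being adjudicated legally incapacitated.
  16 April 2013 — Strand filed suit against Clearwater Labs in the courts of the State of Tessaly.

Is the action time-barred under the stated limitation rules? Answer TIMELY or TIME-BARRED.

TIME-BARRED

Because discovery on 5 February 2007 post-dates the 15 August 2004 act, accrual under the later-of rule falls on 5 February 2007.
The untolled deadline — 4 years after 5 February 2007 — is 5 February 2011.
Because the pending criminal prosecution ran from 9 July 2010 to 9 June 2011, the deadline is extended by 335 days to 6 January 2012.
Because the plaintiff's legal incapacity ran from 26 November 2011 to 4 December 2012, the deadline is extended by 374 days to 14 January 2013.
Strand filed on 16 April 2013, after the 14 January 2013 deadline, so the action is time-barred.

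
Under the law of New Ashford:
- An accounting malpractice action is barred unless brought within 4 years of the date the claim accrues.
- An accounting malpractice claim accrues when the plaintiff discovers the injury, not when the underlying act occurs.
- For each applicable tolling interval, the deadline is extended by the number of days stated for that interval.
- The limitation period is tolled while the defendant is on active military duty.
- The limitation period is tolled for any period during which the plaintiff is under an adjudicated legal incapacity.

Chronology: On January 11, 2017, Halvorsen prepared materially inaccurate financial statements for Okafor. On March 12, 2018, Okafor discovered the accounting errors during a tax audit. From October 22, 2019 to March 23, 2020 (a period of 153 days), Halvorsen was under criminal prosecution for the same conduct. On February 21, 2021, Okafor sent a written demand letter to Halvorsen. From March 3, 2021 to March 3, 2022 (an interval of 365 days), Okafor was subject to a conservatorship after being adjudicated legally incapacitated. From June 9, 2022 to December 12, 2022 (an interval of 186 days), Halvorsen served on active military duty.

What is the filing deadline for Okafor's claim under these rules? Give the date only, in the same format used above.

September 14, 2023

Accrual is tied to discovery, so the period began on March 12, 2018 rather than on January 11, 2017 when the act occurred.
Adding the 4 years base period to March 12, 2018 gives a deadline of March 12, 2022, before any tolling.
The period was tolled for 365 days by the plaintiff's legal incapacity (March 3, 2021 to March 3, 2022), pushing the deadline to March 12, 2023.
The defendant's active military service from June 9, 2022 to December 12, 2022 tolled the period for 186 days, extending the deadline to September 14, 2023.
No stated provision tolls the period for a criminal prosecution, so the interval from October 22, 2019 to March 23, 2020 has no effect on the deadline.
None of the other events listed affects the running of the period under the stated rules.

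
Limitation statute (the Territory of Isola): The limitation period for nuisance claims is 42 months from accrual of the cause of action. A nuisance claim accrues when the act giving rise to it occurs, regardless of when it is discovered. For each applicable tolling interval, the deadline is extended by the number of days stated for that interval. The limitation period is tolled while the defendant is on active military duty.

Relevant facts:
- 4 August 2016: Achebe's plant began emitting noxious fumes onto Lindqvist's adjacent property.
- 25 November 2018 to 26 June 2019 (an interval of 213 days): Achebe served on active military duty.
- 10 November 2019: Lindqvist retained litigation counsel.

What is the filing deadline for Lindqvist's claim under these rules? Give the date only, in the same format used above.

4 September 2020

The cause of action accrued on 4 August 2016, the date of the act.
42 months from 4 August 2016 is 4 February 2020.
The defendant's active military service from 25 November 2018 to 26 June 2019 tolled the period for 213 days, extending the deadline to 4 September 2020.
None of the other events listed affects the running of the period under the stated rules.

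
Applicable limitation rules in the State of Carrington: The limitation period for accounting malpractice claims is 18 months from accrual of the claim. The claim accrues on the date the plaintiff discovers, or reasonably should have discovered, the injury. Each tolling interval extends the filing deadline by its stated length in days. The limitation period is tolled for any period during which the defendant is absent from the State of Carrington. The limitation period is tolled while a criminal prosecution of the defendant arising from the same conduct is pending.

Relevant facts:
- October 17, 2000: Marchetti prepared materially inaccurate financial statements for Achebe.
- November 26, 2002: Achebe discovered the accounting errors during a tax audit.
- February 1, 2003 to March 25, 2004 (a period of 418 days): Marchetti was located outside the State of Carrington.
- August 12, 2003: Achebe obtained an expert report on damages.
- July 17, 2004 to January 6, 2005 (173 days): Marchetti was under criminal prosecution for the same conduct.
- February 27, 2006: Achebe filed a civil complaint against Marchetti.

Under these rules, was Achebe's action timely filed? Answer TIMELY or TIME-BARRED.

TIME-BARRED

Under the discovery rule, the claim accrued on November 26, 2002, when Achebe discovered the injury — not on the October 17, 2000 date of the underlying act.
The untolled deadline — 18 months after November 26, 2002 — is May 26, 2004.
The period was tolled for 418 days by the defendant's absence from the jurisdiction (February 1, 2003 to March 25, 2004), pushing the deadline to July 18, 2005.
The pending criminal prosecution from July 17, 2004 to January 6, 2005 tolled the period for 173 days, extending the deadline to January 7, 2006.
None of the other events listed affects the running of the period under the stated rules.
The February 27, 2006 filing falls after the January 7, 2006 deadline; the claim is time-barred.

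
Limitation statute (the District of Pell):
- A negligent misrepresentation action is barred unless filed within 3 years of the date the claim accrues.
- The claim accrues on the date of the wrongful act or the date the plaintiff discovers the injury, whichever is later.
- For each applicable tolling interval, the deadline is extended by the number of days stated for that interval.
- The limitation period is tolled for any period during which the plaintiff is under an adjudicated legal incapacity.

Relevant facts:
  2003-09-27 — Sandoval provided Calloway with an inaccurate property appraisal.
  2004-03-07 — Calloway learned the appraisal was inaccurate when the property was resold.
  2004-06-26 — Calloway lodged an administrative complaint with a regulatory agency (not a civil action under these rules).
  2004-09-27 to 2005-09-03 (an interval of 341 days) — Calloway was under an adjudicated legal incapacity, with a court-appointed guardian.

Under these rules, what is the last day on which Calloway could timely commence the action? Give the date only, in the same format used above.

The claim accrued on 2004-03-07 — the later of the 2003-09-27 act and the 2004-03-07 discovery.
Adding the 3 years base period to 2004-03-07 gives a deadline of 2007-03-07, before any tolling.
The period was tolled for 341 days by the plaintiff's legal incapacity (2004-09-27 to 2005-09-03), pushing the deadline to 2008-02-11.
Nothing else in the chronology tolls or restarts the period.

2008-02-11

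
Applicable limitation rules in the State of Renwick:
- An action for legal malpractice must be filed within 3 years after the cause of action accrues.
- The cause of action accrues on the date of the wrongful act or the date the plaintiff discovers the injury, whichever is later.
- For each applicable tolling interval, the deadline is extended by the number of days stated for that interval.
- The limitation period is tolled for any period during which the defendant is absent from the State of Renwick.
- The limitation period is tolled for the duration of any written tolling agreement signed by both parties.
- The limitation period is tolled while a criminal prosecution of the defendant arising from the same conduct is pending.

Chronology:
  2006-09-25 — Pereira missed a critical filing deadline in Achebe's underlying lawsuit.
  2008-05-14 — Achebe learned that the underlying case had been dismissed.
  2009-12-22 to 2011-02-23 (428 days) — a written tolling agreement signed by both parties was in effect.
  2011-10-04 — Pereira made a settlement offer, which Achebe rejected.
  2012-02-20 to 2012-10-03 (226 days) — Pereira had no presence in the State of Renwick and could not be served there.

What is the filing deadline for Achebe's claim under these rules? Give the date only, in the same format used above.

Taking the later of the act (2006-09-25) and discovery (2008-05-14), the claim accrued on 2008-05-14.
3 years from 2008-05-14 is 2011-05-14.
The period was tolled for 428 days by the written tolling agreement (2009-12-22 to 2011-02-23), pushing the deadline to 2012-07-15.
Because the defendant's absence from the jurisdiction ran from 2012-02-20 to 2012-10-03, the deadline is extended by 226 days to 2013-02-26.
None of the other events listed affects the running of the period under the stated rules.

2013-02-26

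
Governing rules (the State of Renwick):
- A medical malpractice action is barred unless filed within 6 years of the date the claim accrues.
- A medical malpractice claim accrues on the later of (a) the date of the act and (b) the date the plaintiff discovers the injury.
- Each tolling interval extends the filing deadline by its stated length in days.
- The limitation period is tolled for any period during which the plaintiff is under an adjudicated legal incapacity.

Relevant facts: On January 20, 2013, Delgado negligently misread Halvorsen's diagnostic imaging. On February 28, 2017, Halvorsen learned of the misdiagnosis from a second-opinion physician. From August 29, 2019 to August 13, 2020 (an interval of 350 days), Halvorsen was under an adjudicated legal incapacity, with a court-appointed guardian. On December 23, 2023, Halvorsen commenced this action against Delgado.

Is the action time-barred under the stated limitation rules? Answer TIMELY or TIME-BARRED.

TIMELY

The claim accrued on February 28, 2017 — the later of the January 20, 2013 act and the February 28, 2017 discovery.
6 years from February 28, 2017 is February 28, 2023.
The plaintiff's legal incapacity from August 29, 2019 to August 13, 2020 tolled the period for 350 days, extending the deadline to February 13, 2024.
The December 23, 2023 filing precedes the February 13, 2024 deadline; the claim is timely.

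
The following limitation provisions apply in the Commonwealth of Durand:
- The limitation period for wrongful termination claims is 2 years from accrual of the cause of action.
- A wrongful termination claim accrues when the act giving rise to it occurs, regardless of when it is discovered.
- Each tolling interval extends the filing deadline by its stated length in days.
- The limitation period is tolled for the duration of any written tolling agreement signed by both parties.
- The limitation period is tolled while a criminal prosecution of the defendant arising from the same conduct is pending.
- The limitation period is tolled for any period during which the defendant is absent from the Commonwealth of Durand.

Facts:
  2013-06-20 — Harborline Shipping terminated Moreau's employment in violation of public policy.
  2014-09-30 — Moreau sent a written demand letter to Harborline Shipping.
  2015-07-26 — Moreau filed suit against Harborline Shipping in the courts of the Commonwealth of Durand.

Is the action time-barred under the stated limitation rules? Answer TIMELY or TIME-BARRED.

The cause of action accrued on 2013-06-20, the date of the act.
Adding the 2 years base period to 2013-06-20 gives a deadline of 2015-06-20, before any tolling.
The other events in the timeline have no effect on the limitation period under the stated rules.
Filing on 2015-07-26 missed the 2015-06-20 deadline — the action is time-barred.

TIME-BARRED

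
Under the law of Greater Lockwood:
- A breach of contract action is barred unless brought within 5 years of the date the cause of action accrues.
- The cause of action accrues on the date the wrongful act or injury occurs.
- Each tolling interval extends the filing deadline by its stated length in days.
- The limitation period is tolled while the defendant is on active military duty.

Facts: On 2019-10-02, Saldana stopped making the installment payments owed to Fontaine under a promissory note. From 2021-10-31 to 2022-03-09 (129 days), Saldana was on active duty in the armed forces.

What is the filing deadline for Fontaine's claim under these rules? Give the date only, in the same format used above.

The claim accrued on 2019-10-02, when the wrongful act occurred.
Adding the 5 years base period to 2019-10-02 gives a deadline of 2024-10-02, before any tolling.
Because the defendant's active military service ran from 2021-10-31 to 2022-03-09, the deadline is extended by 129 days to 2025-02-08.

2025-02-08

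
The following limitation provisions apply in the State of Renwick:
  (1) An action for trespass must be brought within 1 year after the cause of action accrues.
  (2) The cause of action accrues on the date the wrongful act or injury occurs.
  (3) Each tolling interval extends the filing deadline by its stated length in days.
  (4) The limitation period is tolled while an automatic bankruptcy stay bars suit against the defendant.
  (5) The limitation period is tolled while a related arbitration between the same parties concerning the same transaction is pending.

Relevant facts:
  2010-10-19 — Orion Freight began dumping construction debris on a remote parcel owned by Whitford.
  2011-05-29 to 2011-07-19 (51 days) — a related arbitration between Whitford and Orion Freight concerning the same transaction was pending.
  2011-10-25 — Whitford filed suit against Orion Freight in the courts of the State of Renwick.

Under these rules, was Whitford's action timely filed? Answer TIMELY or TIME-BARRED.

TIMELY

The claim accrued on 2010-10-19, when the wrongful act occurred.
The untolled deadline — 1 year after 2010-10-19 — is 2011-10-19.
The period was tolled for 51 days by the pending related arbitration (2011-05-29 to 2011-07-19), pushing the deadline to 2011-12-09.
The 2011-10-25 filing precedes the 2011-12-09 deadline; the claim is timely.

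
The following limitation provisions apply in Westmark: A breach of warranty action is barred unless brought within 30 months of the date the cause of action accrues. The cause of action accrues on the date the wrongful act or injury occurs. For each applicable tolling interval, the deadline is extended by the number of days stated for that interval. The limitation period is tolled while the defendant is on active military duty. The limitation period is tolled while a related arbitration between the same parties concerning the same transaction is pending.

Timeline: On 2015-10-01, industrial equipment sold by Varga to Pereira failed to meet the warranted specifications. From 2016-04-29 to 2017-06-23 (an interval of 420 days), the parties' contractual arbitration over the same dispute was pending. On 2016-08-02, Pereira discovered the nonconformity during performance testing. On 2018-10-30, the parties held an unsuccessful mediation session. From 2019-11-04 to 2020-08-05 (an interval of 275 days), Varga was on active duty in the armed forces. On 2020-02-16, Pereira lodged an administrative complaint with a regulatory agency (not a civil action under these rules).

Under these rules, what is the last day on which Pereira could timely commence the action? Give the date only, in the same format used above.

Because the rule ties accrual to occurrence, the claim accrued on 2015-10-01, not on the 2016-08-02 discovery date.
The untolled deadline — 30 months after 2015-10-01 — is 2018-04-01.
The period was tolled for 420 days by the pending related arbitration (2016-04-29 to 2017-06-23), pushing the deadline to 2019-05-26.
The defendant's active military service starting 2019-11-04 came too late — the period had run on 2019-05-26 — and so does not extend the deadline.
The other events in the timeline have no effect on the limitation period under the stated rules.

2019-05-26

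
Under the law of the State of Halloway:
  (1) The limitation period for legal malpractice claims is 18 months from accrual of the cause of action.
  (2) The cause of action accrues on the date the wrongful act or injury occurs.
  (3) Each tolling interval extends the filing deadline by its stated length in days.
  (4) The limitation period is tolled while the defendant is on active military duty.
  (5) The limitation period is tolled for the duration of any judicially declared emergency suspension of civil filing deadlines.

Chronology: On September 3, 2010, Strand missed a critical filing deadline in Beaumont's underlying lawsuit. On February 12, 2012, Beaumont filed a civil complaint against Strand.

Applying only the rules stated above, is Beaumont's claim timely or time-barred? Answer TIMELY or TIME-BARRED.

The limitation period began to run on September 3, 2010.
18 months from September 3, 2010 is March 3, 2012.
Filing on February 12, 2012 beat the March 3, 2012 deadline — the action is timely.

TIMELY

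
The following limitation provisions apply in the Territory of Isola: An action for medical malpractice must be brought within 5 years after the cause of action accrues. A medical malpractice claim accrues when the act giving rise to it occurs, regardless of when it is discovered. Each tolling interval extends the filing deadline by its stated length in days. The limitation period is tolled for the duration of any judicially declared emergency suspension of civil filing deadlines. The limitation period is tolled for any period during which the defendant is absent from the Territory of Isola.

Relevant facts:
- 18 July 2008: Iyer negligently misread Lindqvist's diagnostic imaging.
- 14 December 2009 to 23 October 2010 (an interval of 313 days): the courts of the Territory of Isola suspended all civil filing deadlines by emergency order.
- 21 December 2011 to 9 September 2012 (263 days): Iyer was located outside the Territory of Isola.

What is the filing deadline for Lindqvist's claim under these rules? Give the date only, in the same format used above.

14 February 2015

The cause of action accrued on 18 July 2008, the date of the act.
Adding the 5 years base period to 18 July 2008 gives a deadline of 18 July 2013, before any tolling.
The emergency suspension of filing deadlines from 14 December 2009 to 23 October 2010 tolled the period for 313 days, extending the deadline to 27 May 2014.
The defendant's absence from the jurisdiction from 21 December 2011 to 9 September 2012 tolled the period for 263 days, extending the deadline to 14 February 2015.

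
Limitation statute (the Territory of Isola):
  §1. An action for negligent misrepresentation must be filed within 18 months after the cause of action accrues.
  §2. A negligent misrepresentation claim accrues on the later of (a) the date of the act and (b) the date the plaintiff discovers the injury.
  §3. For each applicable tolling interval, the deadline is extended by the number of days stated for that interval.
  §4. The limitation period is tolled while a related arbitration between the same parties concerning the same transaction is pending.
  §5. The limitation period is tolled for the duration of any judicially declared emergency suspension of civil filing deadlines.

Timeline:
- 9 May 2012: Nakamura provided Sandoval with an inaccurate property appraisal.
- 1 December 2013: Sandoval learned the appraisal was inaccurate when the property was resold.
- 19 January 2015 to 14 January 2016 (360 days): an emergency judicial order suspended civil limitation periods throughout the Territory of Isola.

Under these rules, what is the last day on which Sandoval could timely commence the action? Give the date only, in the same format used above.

The claim accrued on 1 December 2013 — the later of the 9 May 2012 act and the 1 December 2013 discovery.
Adding the 18 months base period to 1 December 2013 gives a deadline of 1 June 2015, before any tolling.
Because the emergency suspension of filing deadlines ran from 19 January 2015 to 14 January 2016, the deadline is extended by 360 days to 26 May 2016.

26 May 2016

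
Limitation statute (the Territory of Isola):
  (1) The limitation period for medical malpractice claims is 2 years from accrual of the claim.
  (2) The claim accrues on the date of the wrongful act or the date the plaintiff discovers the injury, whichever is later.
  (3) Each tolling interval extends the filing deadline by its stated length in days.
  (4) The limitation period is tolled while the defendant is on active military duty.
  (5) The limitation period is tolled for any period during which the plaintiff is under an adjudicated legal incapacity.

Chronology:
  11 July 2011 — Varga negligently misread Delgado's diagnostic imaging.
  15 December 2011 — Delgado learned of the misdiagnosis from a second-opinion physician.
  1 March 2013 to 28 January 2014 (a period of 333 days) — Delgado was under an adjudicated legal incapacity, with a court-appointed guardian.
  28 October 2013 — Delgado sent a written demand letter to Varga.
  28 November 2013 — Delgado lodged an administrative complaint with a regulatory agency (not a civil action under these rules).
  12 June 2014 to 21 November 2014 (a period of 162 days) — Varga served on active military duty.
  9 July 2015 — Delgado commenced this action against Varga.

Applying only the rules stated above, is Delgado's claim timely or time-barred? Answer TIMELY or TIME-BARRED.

The claim accrued on 15 December 2011 — the later of the 11 July 2011 act and the 15 December 2011 discovery.
The untolled deadline — 2 years after 15 December 2011 — is 15 December 2013.
Because the plaintiff's legal incapacity ran from 1 March 2013 to 28 January 2014, the deadline is extended by 333 days to 13 November 2014.
Because the defendant's active military service ran from 12 June 2014 to 21 November 2014, the deadline is extended by 162 days to 24 April 2015.
Nothing else in the chronology tolls or restarts the period.
Delgado filed on 9 July 2015, after the 24 April 2015 deadline, so the action is time-barred.

TIME-BARRED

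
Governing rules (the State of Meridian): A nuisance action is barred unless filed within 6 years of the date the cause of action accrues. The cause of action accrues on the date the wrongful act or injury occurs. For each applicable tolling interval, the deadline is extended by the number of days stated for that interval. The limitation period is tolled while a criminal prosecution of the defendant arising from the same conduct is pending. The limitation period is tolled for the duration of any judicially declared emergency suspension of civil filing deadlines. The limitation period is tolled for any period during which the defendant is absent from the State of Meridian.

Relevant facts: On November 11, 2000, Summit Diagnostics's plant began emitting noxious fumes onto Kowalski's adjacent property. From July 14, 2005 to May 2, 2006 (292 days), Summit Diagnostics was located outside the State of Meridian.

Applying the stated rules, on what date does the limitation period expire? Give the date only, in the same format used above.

The cause of action accrued on November 11, 2000, the date of the act.
6 years from November 11, 2000 is November 11, 2006.
The period was tolled for 292 days by the defendant's absence from the jurisdiction (July 14, 2005 to May 2, 2006), pushing the deadline to August 30, 2007.

August 30, 2007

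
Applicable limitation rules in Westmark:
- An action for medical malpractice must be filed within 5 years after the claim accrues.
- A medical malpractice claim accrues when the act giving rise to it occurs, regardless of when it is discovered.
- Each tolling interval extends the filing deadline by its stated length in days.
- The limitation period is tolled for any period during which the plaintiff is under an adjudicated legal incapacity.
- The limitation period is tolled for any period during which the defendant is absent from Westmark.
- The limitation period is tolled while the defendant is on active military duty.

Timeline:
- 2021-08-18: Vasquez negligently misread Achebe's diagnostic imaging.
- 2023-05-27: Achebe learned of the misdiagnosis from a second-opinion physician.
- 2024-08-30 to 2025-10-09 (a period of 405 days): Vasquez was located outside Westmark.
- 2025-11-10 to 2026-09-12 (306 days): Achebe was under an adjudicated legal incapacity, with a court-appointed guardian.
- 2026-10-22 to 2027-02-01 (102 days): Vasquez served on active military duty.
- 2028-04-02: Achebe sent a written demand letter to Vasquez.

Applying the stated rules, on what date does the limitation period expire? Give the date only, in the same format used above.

Accrual is governed by the date of the act, so the period began to run on 2021-08-18; the later discovery on 2023-05-27 is irrelevant under the stated rule.
5 years from 2021-08-18 is 2026-08-18.
Because the defendant's absence from the jurisdiction ran from 2024-08-30 to 2025-10-09, the deadline is extended by 405 days to 2027-09-27.
The plaintiff's legal incapacity from 2025-11-10 to 2026-09-12 tolled the period for 306 days, extending the deadline to 2028-07-29.
The period was tolled for 102 days by the defendant's active military service (2026-10-22 to 2027-02-01), pushing the deadline to 2028-11-08.
Nothing else in the chronology tolls or restarts the period.

2028-11-08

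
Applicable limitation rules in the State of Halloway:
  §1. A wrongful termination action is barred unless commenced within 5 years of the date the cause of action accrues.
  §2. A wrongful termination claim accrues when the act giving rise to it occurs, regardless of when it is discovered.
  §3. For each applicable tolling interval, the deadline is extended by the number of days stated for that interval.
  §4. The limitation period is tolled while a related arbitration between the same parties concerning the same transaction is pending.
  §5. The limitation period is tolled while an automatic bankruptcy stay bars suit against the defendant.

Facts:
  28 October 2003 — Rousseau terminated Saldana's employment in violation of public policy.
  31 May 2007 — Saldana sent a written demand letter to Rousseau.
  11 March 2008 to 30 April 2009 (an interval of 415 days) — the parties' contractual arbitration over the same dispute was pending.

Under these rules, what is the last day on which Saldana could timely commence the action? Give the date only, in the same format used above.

17 December 2009

The cause of action accrued on 28 October 2003, the date of the act.
Adding the 5 years base period to 28 October 2003 gives a deadline of 28 October 2008, before any tolling.
The pending related arbitration from 11 March 2008 to 30 April 2009 tolled the period for 415 days, extending the deadline to 17 December 2009.
Nothing else in the chronology tolls or restarts the period.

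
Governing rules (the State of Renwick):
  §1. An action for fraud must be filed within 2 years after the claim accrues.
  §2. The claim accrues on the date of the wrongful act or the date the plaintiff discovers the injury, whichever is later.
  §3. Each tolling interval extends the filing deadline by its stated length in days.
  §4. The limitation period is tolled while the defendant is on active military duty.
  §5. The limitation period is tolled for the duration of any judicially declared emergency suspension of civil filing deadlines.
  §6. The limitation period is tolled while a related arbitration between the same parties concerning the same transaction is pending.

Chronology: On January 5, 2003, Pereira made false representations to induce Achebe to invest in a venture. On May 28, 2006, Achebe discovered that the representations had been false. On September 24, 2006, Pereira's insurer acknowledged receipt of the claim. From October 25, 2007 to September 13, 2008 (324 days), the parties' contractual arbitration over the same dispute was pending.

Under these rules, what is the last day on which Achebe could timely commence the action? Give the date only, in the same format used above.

Taking the later of the act (January 5, 2003) and discovery (May 28, 2006), the claim accrued on May 28, 2006.
2 years from May 28, 2006 is May 28, 2008.
Because the pending related arbitration ran from October 25, 2007 to September 13, 2008, the deadline is extended by 324 days to April 17, 2009.
None of the other events listed affects the running of the period under the stated rules.

April 17, 2009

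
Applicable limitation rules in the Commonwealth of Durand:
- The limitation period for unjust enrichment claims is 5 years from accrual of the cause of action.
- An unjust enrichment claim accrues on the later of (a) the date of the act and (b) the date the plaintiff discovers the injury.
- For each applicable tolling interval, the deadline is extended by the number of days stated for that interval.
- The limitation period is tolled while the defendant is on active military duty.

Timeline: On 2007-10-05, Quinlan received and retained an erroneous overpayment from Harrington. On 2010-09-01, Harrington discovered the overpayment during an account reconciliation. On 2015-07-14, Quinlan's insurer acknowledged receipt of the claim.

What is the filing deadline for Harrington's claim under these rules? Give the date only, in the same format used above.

2015-09-01

The claim accrued on 2010-09-01 — the later of the 2007-10-05 act and the 2010-09-01 discovery.
Adding the 5 years base period to 2010-09-01 gives a deadline of 2015-09-01, before any tolling.
The other events in the timeline have no effect on the limitation period under the stated rules.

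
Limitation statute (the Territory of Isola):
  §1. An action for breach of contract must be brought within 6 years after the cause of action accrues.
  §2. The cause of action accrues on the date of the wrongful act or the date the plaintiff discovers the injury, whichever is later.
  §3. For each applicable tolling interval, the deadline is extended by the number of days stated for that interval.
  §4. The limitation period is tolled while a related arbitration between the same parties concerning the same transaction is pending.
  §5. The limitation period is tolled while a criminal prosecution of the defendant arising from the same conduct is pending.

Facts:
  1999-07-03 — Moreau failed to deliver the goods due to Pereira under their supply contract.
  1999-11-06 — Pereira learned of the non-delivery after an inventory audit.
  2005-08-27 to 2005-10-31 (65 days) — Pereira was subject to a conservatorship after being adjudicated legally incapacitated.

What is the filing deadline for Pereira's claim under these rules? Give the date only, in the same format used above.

Because discovery on 1999-11-06 post-dates the 1999-07-03 act, accrual under the later-of rule falls on 1999-11-06.
Adding the 6 years base period to 1999-11-06 gives a deadline of 2005-11-06, before any tolling.
The plaintiff's legal incapacity from 2005-08-27 to 2005-10-31 does not toll the period, because no stated rule makes the plaintiff's incapacity a tolling event.

2005-11-06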